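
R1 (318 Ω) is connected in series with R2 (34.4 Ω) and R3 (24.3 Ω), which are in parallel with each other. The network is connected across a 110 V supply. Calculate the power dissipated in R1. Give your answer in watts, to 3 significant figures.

Replace R2 and R3 with their parallel equivalent so the circuit becomes R1 in series with R_p.
R_p = (34.4×24.3)/(34.4+24.3) = 14.24 Ω
R_total = 318 + 14.24 = 332.2 Ω
I = V / R_total = 110 / 332.2 = 0.3311 A
R1 carries the full series current, so P = I²R.
P_R1 = (0.3311)² × 318 = 34.86 W

34.9 W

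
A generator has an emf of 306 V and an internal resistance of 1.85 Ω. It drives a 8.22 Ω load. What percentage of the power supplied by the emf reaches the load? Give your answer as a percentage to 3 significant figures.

81.6 %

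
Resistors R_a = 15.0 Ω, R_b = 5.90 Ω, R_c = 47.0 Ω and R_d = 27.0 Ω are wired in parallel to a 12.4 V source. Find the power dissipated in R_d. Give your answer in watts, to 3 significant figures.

5.69 W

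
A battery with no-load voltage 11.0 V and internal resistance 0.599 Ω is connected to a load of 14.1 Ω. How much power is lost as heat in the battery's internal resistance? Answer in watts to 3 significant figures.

Internal loss is I²r, with I set by the total series resistance r+R.
I = ε / (r + R) = 11.0 / (0.599 + 14.1) = 0.7484 A
P_int = I² r = (0.7484)² × 0.599 = 0.3355 W

0.335 W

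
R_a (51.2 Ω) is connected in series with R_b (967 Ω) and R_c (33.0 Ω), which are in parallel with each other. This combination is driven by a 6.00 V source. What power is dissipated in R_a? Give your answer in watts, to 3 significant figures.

0.267 W

Collapse R_b‖R_c to a single equivalent, reducing the network to two series elements.
R_p = (967×33.0)/(967+33.0) = 31.91 Ω
R_total = 51.2 + 31.91 = 83.11 Ω
I = V / R_total = 6.00 / 83.11 = 0.07219 A
The full supply current passes through R_a: P = I²R.
P_R_a = (0.07219)² × 51.2 = 0.2668 W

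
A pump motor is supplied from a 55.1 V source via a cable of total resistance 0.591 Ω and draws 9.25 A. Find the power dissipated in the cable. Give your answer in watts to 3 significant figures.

Only the current and the line resistance are needed for the I²R loss.
The cable carries the full 9.25 A.
P_line = I² R_line = (9.250)² × 0.591 = 50.57 W

50.6 W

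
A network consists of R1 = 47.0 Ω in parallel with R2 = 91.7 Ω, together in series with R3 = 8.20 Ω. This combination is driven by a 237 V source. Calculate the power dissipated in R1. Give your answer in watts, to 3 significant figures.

Reduce the parallel combination to a single R_p; the circuit then becomes R_p in series with the remaining resistor.
R_p = (47.0×91.7)/(47.0+91.7) = 31.07 Ω
R_total = R_p + 8.20 = 31.07 + 8.20 = 39.27 Ω
I = V / R_total = 237 / 39.27 = 6.035 A
Voltage across the parallel pair: V_p = I × R_p = 6.035 × 31.07 = 187.5 V
R1 sits across V_p; its power is V_p²/R.
P_R1 = (187.5)² / 47.0 = 748.1 W

748 W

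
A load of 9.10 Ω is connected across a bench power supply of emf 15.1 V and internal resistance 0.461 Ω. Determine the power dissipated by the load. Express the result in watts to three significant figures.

22.7 W

With r and R in series, I = ε/(r+R); the load dissipates I²R.
I = ε / (r + R) = 15.1 / (0.461 + 9.10) = 1.579 A
P_load = I² R = (1.579)² × 9.10 = 22.70 W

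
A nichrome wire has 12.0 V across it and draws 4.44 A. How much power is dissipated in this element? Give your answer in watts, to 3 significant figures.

53.3 W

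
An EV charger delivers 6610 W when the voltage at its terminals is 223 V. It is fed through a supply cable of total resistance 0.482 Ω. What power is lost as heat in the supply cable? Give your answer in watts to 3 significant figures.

The supply cable is a series resistance carrying the load current; its dissipation is I²R_line.
I = P / V = 6610 / 223 = 29.64 A through the supply cable.
P_line = I² R_line = (29.64)² × 0.482 = 423.5 W

423 W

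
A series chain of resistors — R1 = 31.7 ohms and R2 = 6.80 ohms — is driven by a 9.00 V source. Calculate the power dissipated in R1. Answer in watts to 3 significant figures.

1.73 W

The current is common to all series resistors; compute it, then apply P = I²R for the target.
R_total = 31.7 + 6.80 = 38.50 Ω
I = V / R_total = 9.00 / 38.50 = 0.2338 A
P_R1 = I² × R1 = (0.2338)² × 31.7 = 1.732 W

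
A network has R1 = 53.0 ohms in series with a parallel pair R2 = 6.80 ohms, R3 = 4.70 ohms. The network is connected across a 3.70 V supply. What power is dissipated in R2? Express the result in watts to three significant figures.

0.00500 W

First combine the parallel branches into one equivalent R_p, then R1 + R_p is a series pair.
R_p = (6.80×4.70)/(6.80+4.70) = 2.779 Ω
R_total = 53.0 + 2.779 = 55.78 Ω
I = V / R_total = 3.70 / 55.78 = 0.06633 A
Voltage across the parallel pair: V_p = I × R_p = 0.06633 × 2.779 = 0.1843 V
R2 is across V_p, so use P = V²/R for that branch.
P_R2 = (0.1843)² / 6.80 = 0.004998 W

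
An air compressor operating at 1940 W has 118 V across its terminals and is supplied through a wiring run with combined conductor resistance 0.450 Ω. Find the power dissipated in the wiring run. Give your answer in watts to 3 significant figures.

Only the current and the line resistance are needed for the I²R loss.
I = P / V = 1940 / 118 = 16.44 A through the wiring run.
P_line = I² R_line = (16.44)² × 0.450 = 121.6 W

122 W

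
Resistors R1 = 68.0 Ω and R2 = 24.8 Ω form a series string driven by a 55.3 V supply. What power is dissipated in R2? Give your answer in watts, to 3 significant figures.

Since the resistors are in series they all carry the loop current I = V/R_total; the power in any one is I²R.
R_total = 68.0 + 24.8 = 92.80 Ω
I = V / R_total = 55.3 / 92.80 = 0.5959 A
P_R2 = I² × R2 = (0.5959)² × 24.8 = 8.807 W

8.81 W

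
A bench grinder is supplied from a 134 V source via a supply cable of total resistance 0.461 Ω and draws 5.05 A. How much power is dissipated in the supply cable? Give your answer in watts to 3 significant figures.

11.8 W

The supply cable is a series resistance carrying the load current; its dissipation is I²R_line.
The supply cable carries the full 5.05 A.
P_line = I² R_line = (5.050)² × 0.461 = 11.76 W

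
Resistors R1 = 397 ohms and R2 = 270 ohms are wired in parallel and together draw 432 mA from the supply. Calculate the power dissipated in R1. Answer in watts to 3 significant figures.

12.1 W

We need the common branch voltage; get it from I_total × R_eq, then P = V²/R for the branch.
1/R_eq = 1/397 + 1/270 ⇒ R_eq = 160.7 Ω
V = I_total × R_eq = 0.4320 × 160.7 = 69.42 V
P_R1 = V² / R1 = (69.42)² / 397 = 12.14 W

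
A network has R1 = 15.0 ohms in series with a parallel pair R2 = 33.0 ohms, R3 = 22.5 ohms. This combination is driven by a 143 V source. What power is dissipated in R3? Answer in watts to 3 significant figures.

Collapse R2‖R3 to a single equivalent, reducing the network to two series elements.
R_p = (33.0×22.5)/(33.0+22.5) = 13.38 Ω
R_total = 15.0 + 13.38 = 28.38 Ω
I = V / R_total = 143 / 28.38 = 5.039 A
Voltage across the parallel pair: V_p = I × R_p = 5.039 × 13.38 = 67.41 V
With V_p across R3, its power is V_p²/R3.
P_R3 = (67.41)² / 22.5 = 202.0 W

202 W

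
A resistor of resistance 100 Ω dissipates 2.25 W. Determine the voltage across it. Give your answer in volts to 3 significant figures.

15.0 V

Rearranging the power relation for the two known quantities gives V = √(P R).
V = √(2.25 × 100) = 15.00 V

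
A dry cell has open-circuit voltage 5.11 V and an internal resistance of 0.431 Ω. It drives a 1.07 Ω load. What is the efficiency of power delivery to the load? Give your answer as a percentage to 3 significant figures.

71.3 %

Efficiency is P_load / P_total. With a series r and R sharing the same I, P = I²R for each, so η = R/(R+r).
η = R / (R + r) = 1.07 / (1.07 + 0.431) = 0.7129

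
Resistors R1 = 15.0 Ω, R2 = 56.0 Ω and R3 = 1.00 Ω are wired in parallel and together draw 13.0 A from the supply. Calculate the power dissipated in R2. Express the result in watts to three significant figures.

2.57 W

Parallel branches share V, not I — compute V via R_eq, then use V²/R for the target branch.
1/R_eq = 1/15.0 + 1/56.0 + 1/1.00 ⇒ R_eq = 0.9221 Ω
V = I_total × R_eq = 13.00 × 0.9221 = 11.99 V
P_R2 = V² / R2 = (11.99)² / 56.0 = 2.566 W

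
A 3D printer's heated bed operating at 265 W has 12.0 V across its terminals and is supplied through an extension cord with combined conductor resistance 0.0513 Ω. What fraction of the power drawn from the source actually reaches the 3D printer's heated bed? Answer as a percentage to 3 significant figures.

I = P / V = 265 / 12.0 = 22.08 A through the extension cord.
P_line = I² R_line = (22.08)² × 0.0513 = 25.02 W
P_source = P_load + P_line = 265.0 + 25.02 = 290.0 W
η = P_load / P_source = 265.0 / 290.0 = 0.9137

91.4 %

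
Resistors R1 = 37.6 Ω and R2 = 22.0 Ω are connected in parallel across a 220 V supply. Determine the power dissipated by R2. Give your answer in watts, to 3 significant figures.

2200 W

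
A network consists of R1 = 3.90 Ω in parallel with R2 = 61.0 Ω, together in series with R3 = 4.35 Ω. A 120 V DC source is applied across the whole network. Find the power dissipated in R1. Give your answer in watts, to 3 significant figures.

772 W

Collapse the R1‖R2 pair into one equivalent R_p; then R_p and R3 form a series string.
R_p = (3.90×61.0)/(3.90+61.0) = 3.666 Ω
R_total = R_p + 4.35 = 3.666 + 4.35 = 8.016 Ω
I = V / R_total = 120 / 8.016 = 14.97 A
Voltage across the parallel pair: V_p = I × R_p = 14.97 × 3.666 = 54.88 V
R1 sits across V_p; its power is V_p²/R.
P_R1 = (54.88)² / 3.90 = 772.2 W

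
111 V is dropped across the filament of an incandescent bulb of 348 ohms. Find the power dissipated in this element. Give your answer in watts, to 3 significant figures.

35.4 W

V and R are stated; P = V²/R avoids computing the current.
P = (111 V)² / 348 Ω = 35.41 W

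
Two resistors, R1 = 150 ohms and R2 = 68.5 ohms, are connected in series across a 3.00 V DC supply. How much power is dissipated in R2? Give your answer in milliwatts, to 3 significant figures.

Series elements share the same current, so find I first, then use P = I²R.
R_total = 150 + 68.5 = 218.5 Ω
I = V / R_total = 3.00 / 218.5 = 0.01373 A
P_R2 = I² × R2 = (0.01373)² × 68.5 = 0.01291 W

12.9 mW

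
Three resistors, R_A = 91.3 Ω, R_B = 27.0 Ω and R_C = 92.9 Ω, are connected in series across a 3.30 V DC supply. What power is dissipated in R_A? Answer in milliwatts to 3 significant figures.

Every series element carries the same I. Get I from the total resistance, then P = I² × R_A.
R_total = 91.3 + 27.0 + 92.9 = 211.2 Ω
I = V / R_total = 3.30 / 211.2 = 0.01562 A
P_R_A = I² × R_A = (0.01562)² × 91.3 = 0.02229 W

22.3 mW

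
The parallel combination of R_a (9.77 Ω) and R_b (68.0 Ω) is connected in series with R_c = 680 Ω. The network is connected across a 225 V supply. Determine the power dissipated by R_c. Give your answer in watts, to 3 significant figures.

72.6 W

First find R_p for the parallel pair, then treat R_p + R_c as a series loop.
R_p = (9.77×68.0)/(9.77+68.0) = 8.543 Ω
R_total = R_p + 680 = 8.543 + 680 = 688.5 Ω
I = V / R_total = 225 / 688.5 = 0.3268 A
R_c is the series element, so its power is I²R.
P_R_c = (0.3268)² × 680 = 72.61 W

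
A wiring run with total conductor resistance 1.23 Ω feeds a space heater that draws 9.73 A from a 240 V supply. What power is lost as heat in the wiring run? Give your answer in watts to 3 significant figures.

Only the current and the line resistance are needed for the I²R loss.
The wiring run carries the full 9.73 A.
P_line = I² R_line = (9.730)² × 1.23 = 116.4 W

116 W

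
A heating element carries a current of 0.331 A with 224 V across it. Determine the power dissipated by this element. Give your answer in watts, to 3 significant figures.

V and I are known directly — P = V I, no intermediate step needed.
P = 224 V × 0.3310 A = 74.14 W

74.1 W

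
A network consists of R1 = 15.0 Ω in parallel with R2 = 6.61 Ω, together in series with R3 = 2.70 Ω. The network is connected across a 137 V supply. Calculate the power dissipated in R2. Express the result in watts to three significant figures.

Collapse the R1‖R2 pair into one equivalent R_p; then R_p and R3 form a series string.
R_p = (15.0×6.61)/(15.0+6.61) = 4.588 Ω
R_total = R_p + 2.70 = 4.588 + 2.70 = 7.288 Ω
I = V / R_total = 137 / 7.288 = 18.80 A
Voltage across the parallel pair: V_p = I × R_p = 18.80 × 4.588 = 86.25 V
R2 has V_p across it, so P = V_p²/R2.
P_R2 = (86.25)² / 6.61 = 1125 W

1130 W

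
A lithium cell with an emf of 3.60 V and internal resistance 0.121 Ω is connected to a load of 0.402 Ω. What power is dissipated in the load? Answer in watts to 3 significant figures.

19.0 W

Load and internal resistance form a series loop — compute the loop current, then the load power via I²R.
I = ε / (r + R) = 3.60 / (0.121 + 0.402) = 6.883 A
P_load = I² R = (6.883)² × 0.402 = 19.05 W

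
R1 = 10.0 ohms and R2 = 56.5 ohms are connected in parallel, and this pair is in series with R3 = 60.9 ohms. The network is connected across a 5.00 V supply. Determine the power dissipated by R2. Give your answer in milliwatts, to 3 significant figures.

Collapse the R1‖R2 pair into one equivalent R_p; then R_p and R3 form a series string.
R_p = (10.0×56.5)/(10.0+56.5) = 8.496 Ω
R_total = R_p + 60.9 = 8.496 + 60.9 = 69.40 Ω
I = V / R_total = 5.00 / 69.40 = 0.07205 A
Voltage across the parallel pair: V_p = I × R_p = 0.07205 × 8.496 = 0.6122 V
Use P = V²/R for R2 with V = V_p.
P_R2 = (0.6122)² / 56.5 = 0.006632 W

6.63 mW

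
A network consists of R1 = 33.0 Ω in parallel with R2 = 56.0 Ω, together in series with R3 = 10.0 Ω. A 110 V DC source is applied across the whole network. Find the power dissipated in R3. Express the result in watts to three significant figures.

Combine R1 and R2 into their parallel equivalent first, reducing the network to two series resistors.
R_p = (33.0×56.0)/(33.0+56.0) = 20.76 Ω
R_total = R_p + 10.0 = 20.76 + 10.0 = 30.76 Ω
I = V / R_total = 110 / 30.76 = 3.576 A
All the supply current flows through R3; use P = I²R3.
P_R3 = (3.576)² × 10.0 = 127.8 W

128 W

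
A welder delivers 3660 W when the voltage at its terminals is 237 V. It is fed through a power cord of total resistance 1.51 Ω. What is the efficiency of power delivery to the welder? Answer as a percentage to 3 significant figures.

I = P / V = 3660 / 237 = 15.44 A through the power cord.
P_line = I² R_line = (15.44)² × 1.51 = 360.1 W
P_source = P_load + P_line = 3660 + 360.1 = 4020 W
η = P_load / P_source = 3660 / 4020 = 0.9104

91.0 %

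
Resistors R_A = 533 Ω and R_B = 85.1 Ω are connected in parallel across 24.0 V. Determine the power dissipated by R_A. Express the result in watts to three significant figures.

1.08 W

Every branch has 24.0 V across it, so for R_A the power is simply V²/R.
P_R_A = V² / R_A = (24.0)² / 533 Ω = 1.081 W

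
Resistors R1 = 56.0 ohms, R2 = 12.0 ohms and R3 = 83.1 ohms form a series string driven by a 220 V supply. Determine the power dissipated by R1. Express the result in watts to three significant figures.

Series elements share the same current, so find I first, then use P = I²R.
R_total = 56.0 + 12.0 + 83.1 = 151.1 Ω
I = V / R_total = 220 / 151.1 = 1.456 A
P_R1 = I² × R1 = (1.456)² × 56.0 = 118.7 W

119 W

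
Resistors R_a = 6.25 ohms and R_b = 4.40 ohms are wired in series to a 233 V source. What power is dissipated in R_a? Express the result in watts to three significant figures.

2990 W

In a series string the same current flows through every resistor — find that current, then P = I²R for the one we want.
R_total = 6.25 + 4.40 = 10.65 Ω
I = V / R_total = 233 / 10.65 = 21.88 A
P_R_a = I² × R_a = (21.88)² × 6.25 = 2992 W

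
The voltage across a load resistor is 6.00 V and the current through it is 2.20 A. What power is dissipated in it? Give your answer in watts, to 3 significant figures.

13.2 W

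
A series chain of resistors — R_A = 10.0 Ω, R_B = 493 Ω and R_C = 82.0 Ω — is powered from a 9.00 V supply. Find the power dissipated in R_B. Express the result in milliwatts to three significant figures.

117 mW

Since the resistors are in series they all carry the loop current I = V/R_total; the power in any one is I²R.
R_total = 10.0 + 493 + 82.0 = 585.0 Ω
I = V / R_total = 9.00 / 585.0 = 0.01538 A
P_R_B = I² × R_B = (0.01538)² × 493 = 0.1167 W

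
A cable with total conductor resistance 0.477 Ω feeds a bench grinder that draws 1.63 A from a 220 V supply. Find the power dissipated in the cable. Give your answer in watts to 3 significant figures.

The cable is a series resistance carrying the load current; its dissipation is I²R_line.
The cable carries the full 1.63 A.
P_line = I² R_line = (1.630)² × 0.477 = 1.267 W

1.27 W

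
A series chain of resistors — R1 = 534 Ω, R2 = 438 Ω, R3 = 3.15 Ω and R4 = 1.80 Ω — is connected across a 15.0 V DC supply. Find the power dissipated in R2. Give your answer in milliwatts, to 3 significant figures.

The current is common to all series resistors; compute it, then apply P = I²R for the target.
R_total = 534 + 438 + 3.15 + 1.80 = 977.0 Ω
I = V / R_total = 15.0 / 977.0 = 0.01535 A
P_R2 = I² × R2 = (0.01535)² × 438 = 0.1033 W

103 mW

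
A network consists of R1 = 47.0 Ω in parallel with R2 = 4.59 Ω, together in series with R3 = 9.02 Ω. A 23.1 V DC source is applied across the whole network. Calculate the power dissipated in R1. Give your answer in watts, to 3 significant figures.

1.14 W

Collapse the R1‖R2 pair into one equivalent R_p; then R_p and R3 form a series string.
R_p = (47.0×4.59)/(47.0+4.59) = 4.182 Ω
R_total = R_p + 9.02 = 4.182 + 9.02 = 13.20 Ω
I = V / R_total = 23.1 / 13.20 = 1.750 A
Voltage across the parallel pair: V_p = I × R_p = 1.750 × 4.182 = 7.317 V
Use P = V²/R for R1 with V = V_p.
P_R1 = (7.317)² / 47.0 = 1.139 W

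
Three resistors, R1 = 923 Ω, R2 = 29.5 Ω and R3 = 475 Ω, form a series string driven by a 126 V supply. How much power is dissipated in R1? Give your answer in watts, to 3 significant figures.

7.19 W

The current is common to all series resistors; compute it, then apply P = I²R for the target.
R_total = 923 + 29.5 + 475 = 1428 Ω
I = V / R_total = 126 / 1428 = 0.08827 A
P_R1 = I² × R1 = (0.08827)² × 923 = 7.191 W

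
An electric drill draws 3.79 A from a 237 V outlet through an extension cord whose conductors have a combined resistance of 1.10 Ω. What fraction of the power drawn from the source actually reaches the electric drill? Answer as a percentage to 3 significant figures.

98.2 %

The extension cord carries the full 3.79 A.
P_line = I² R_line = (3.790)² × 1.10 = 15.80 W
P_source = V I = 237 × 3.790 = 898.2 W; P_load = 882.4 W
η = P_load / P_source = 882.4 / 898.2 = 0.9824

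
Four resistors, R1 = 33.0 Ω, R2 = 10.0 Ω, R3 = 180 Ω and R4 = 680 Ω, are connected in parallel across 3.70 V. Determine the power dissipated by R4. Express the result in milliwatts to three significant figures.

20.1 mW

R4 sits directly across the source, so P = V²/R with V = 3.70 V.
P_R4 = V² / R4 = (3.70)² / 680 Ω = 0.02013 W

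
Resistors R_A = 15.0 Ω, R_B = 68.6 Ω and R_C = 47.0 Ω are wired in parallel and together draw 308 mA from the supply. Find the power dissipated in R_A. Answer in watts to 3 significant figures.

0.602 W

The branches share the same voltage, but only the total current is given — find V from the equivalent resistance first.
1/R_eq = 1/15.0 + 1/68.6 + 1/47.0 ⇒ R_eq = 9.754 Ω
V = I_total × R_eq = 0.3080 × 9.754 = 3.004 V
P_R_A = V² / R_A = (3.004)² / 15.0 = 0.6017 W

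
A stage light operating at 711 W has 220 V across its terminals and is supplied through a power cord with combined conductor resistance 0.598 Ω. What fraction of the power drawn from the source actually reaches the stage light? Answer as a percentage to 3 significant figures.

I = P / V = 711 / 220 = 3.232 A through the power cord.
P_line = I² R_line = (3.232)² × 0.598 = 6.246 W
P_source = P_load + P_line = 711.0 + 6.246 = 717.2 W
η = P_load / P_source = 711.0 / 717.2 = 0.9913

99.1 %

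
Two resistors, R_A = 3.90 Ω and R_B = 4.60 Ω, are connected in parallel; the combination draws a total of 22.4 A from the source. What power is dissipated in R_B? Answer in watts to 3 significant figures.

486 W

The branches share the same voltage, but only the total current is given — find V from the equivalent resistance first.
1/R_eq = 1/3.90 + 1/4.60 ⇒ R_eq = 2.111 Ω
V = I_total × R_eq = 22.40 × 2.111 = 47.28 V
P_R_B = V² / R_B = (47.28)² / 4.60 = 485.9 W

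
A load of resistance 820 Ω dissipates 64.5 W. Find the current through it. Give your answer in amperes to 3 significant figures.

From P = V I = I²R = V²/R, with the two given quantities we get I = √(P / R).
I = √(64.5 / 820) = 0.2805 A

0.280 A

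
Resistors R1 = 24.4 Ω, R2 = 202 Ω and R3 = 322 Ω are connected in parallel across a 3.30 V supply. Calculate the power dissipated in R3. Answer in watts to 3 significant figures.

0.0338 W

R3 sits directly across the source, so P = V²/R with V = 3.30 V.
P_R3 = V² / R3 = (3.30)² / 322 Ω = 0.03382 W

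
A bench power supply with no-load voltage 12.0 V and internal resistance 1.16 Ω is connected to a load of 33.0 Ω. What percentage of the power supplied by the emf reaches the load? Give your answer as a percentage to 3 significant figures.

Efficiency is P_load / P_total. With a series r and R sharing the same I, P = I²R for each, so η = R/(R+r).
η = R / (R + r) = 33.0 / (33.0 + 1.16) = 0.9660

96.6 %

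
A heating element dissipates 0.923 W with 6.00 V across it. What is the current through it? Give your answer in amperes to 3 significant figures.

0.154 A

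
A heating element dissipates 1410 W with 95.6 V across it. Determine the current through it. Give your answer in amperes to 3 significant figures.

14.7 A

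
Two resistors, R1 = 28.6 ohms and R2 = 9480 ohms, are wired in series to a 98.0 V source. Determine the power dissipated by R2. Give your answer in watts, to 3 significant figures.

1.01 W

In a series string the same current flows through every resistor — find that current, then P = I²R for the one we want.
R_total = 28.6 + 9480 = 9509 Ω
I = V / R_total = 98.0 / 9509 = 0.01031 A
P_R2 = I² × R2 = (0.01031)² × 9480 = 1.007 W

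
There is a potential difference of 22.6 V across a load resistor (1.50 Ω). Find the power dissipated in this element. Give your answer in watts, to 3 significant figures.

We know the drop across the element and its resistance — P = V²/R, one step.
P = (22.6 V)² / 1.50 Ω = 340.5 W

341 W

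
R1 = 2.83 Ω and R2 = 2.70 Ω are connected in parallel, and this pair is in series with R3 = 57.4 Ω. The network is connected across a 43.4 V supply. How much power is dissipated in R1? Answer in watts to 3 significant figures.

Collapse the R1‖R2 pair into one equivalent R_p; then R_p and R3 form a series string.
R_p = (2.83×2.70)/(2.83+2.70) = 1.382 Ω
R_total = R_p + 57.4 = 1.382 + 57.4 = 58.78 Ω
I = V / R_total = 43.4 / 58.78 = 0.7383 A
Voltage across the parallel pair: V_p = I × R_p = 0.7383 × 1.382 = 1.020 V
Use P = V²/R for R1 with V = V_p.
P_R1 = (1.020)² / 2.83 = 0.3678 W

0.368 W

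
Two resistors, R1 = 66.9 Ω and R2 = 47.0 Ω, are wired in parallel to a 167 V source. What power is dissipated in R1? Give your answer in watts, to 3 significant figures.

Every branch has 167 V across it, so for R1 the power is simply V²/R.
P_R1 = V² / R1 = (167)² / 66.9 Ω = 416.9 W

417 W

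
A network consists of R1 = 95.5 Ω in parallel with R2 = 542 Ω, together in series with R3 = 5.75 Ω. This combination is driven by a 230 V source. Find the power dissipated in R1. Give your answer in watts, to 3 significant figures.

483 W

Reduce the parallel combination to a single R_p; the circuit then becomes R_p in series with the remaining resistor.
R_p = (95.5×542)/(95.5+542) = 81.19 Ω
R_total = R_p + 5.75 = 81.19 + 5.75 = 86.94 Ω
I = V / R_total = 230 / 86.94 = 2.645 A
Voltage across the parallel pair: V_p = I × R_p = 2.645 × 81.19 = 214.8 V
R1 sits across V_p; its power is V_p²/R.
P_R1 = (214.8)² / 95.5 = 483.1 W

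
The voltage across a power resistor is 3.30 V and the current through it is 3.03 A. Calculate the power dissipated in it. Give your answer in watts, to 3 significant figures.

10.0 W

Since both terminal voltage and current are stated, P = V I gives the power in one step.
P = 3.30 V × 3.030 A = 9.999 W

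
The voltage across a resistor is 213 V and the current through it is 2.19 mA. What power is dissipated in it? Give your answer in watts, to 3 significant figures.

With V and I both given, power follows immediately from P = V I.
P = 213 V × 0.002190 A = 0.4665 W

0.466 W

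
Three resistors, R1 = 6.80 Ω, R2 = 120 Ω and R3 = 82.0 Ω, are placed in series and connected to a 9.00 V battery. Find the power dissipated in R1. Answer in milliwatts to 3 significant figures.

Since the resistors are in series they all carry the loop current I = V/R_total; the power in any one is I²R.
R_total = 6.80 + 120 + 82.0 = 208.8 Ω
I = V / R_total = 9.00 / 208.8 = 0.04310 A
P_R1 = I² × R1 = (0.04310)² × 6.80 = 0.01263 W

12.6 mW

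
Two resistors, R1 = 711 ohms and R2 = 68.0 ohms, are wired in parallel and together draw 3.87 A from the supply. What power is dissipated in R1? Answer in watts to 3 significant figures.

Parallel branches share V, not I — compute V via R_eq, then use V²/R for the target branch.
1/R_eq = 1/711 + 1/68.0 ⇒ R_eq = 62.06 Ω
V = I_total × R_eq = 3.870 × 62.06 = 240.2 V
P_R1 = V² / R1 = (240.2)² / 711 = 81.14 W

81.1 W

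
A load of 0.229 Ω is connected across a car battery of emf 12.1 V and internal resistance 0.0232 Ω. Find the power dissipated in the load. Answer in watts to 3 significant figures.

527 W

With r and R in series, I = ε/(r+R); the load dissipates I²R.
I = ε / (r + R) = 12.1 / (0.0232 + 0.229) = 47.98 A
P_load = I² R = (47.98)² × 0.229 = 527.1 W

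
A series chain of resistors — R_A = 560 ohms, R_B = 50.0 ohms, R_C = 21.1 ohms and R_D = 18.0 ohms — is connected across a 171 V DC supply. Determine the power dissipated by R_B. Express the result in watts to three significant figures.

Since the resistors are in series they all carry the loop current I = V/R_total; the power in any one is I²R.
R_total = 560 + 50.0 + 21.1 + 18.0 = 649.1 Ω
I = V / R_total = 171 / 649.1 = 0.2634 A
P_R_B = I² × R_B = (0.2634)² × 50.0 = 3.470 W

3.47 W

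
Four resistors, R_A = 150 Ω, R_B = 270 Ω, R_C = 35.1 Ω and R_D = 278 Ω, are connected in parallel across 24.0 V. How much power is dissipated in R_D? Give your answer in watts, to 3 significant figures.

The supply voltage appears across each parallel branch — just use P = V²/R_D.
P_R_D = V² / R_D = (24.0)² / 278 Ω = 2.072 W

2.07 W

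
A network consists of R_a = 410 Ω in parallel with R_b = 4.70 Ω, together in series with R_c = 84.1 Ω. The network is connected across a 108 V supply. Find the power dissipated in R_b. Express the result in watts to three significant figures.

Reduce the parallel combination to a single R_p; the circuit then becomes R_p in series with the remaining resistor.
R_p = (410×4.70)/(410+4.70) = 4.647 Ω
R_total = R_p + 84.1 = 4.647 + 84.1 = 88.75 Ω
I = V / R_total = 108 / 88.75 = 1.217 A
Voltage across the parallel pair: V_p = I × R_p = 1.217 × 4.647 = 5.655 V
R_b sits across V_p; its power is V_p²/R.
P_R_b = (5.655)² / 4.70 = 6.804 W

6.80 W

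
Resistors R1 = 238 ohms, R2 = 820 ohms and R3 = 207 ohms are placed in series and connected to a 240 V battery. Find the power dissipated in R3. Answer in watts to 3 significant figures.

Every series element carries the same I. Get I from the total resistance, then P = I² × R3.
R_total = 238 + 820 + 207 = 1265 Ω
I = V / R_total = 240 / 1265 = 0.1897 A
P_R3 = I² × R3 = (0.1897)² × 207 = 7.451 W

7.45 W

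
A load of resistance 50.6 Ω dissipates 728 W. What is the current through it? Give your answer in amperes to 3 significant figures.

3.79 A

Inverting the appropriate power form: I = √(P / R).
I = √(728 / 50.6) = 3.793 A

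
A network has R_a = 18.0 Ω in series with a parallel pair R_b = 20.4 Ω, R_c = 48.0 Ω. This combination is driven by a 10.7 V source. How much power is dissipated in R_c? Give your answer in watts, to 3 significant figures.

0.468 W

Replace R_b and R_c with their parallel equivalent so the circuit becomes R_a in series with R_p.
R_p = (20.4×48.0)/(20.4+48.0) = 14.32 Ω
R_total = 18.0 + 14.32 = 32.32 Ω
I = V / R_total = 10.7 / 32.32 = 0.3311 A
Voltage across the parallel pair: V_p = I × R_p = 0.3311 × 14.32 = 4.740 V
With V_p across R_c, its power is V_p²/R_c.
P_R_c = (4.740)² / 48.0 = 0.4681 W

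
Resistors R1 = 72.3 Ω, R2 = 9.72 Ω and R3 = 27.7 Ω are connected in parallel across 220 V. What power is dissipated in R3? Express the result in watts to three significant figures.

1750 W

The supply voltage appears across each parallel branch — just use P = V²/R3.
P_R3 = V² / R3 = (220)² / 27.7 Ω = 1747 W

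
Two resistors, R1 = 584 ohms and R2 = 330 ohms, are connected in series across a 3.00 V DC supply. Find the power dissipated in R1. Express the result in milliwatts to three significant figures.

Series elements share the same current, so find I first, then use P = I²R.
R_total = 584 + 330 = 914.0 Ω
I = V / R_total = 3.00 / 914.0 = 0.003282 A
P_R1 = I² × R1 = (0.003282)² × 584 = 0.006292 W

6.29 mW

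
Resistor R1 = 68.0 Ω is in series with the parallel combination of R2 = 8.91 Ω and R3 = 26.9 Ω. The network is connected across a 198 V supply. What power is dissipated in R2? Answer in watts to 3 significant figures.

35.3 W

First combine the parallel branches into one equivalent R_p, then R1 + R_p is a series pair.
R_p = (8.91×26.9)/(8.91+26.9) = 6.693 Ω
R_total = 68.0 + 6.693 = 74.69 Ω
I = V / R_total = 198 / 74.69 = 2.651 A
Voltage across the parallel pair: V_p = I × R_p = 2.651 × 6.693 = 17.74 V
R2 sees V_p directly, so P = V_p² / R2.
P_R2 = (17.74)² / 8.91 = 35.33 W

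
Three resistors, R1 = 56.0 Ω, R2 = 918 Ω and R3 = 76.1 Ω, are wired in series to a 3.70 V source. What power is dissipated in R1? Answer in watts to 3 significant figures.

In a series string the same current flows through every resistor — find that current, then P = I²R for the one we want.
R_total = 56.0 + 918 + 76.1 = 1050 Ω
I = V / R_total = 3.70 / 1050 = 0.003523 A
P_R1 = I² × R1 = (0.003523)² × 56.0 = 0.0006952 W

0.000695 W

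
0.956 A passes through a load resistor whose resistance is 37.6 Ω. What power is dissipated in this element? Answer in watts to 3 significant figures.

The current through and the resistance of the element are both given; use P = I²R.
P = (0.9560 A)² × 37.6 Ω = 34.36 W

34.4 W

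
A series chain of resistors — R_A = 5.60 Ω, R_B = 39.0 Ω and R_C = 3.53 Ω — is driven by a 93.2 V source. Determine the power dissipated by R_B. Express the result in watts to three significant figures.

Every series element carries the same I. Get I from the total resistance, then P = I² × R_B.
R_total = 5.60 + 39.0 + 3.53 = 48.13 Ω
I = V / R_total = 93.2 / 48.13 = 1.936 A
P_R_B = I² × R_B = (1.936)² × 39.0 = 146.2 W

146 W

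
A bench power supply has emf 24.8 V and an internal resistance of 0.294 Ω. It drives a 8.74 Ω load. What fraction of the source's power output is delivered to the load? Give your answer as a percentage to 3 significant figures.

96.7 %

Both r and R carry the same current, so the power split is just the resistance split: η = R/(R+r).
η = R / (R + r) = 8.74 / (8.74 + 0.294) = 0.9675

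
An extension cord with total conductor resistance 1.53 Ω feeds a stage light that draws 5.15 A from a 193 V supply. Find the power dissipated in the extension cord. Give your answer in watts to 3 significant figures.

Line loss is just I²R for the cable — we know both I and R_line directly.
The extension cord carries the full 5.15 A.
P_line = I² R_line = (5.150)² × 1.53 = 40.58 W

40.6 W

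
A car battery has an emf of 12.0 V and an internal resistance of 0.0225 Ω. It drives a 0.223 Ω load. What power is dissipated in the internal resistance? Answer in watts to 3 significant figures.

53.8 W

The internal resistance carries the same current as the load; P_int = I²r.
I = ε / (r + R) = 12.0 / (0.0225 + 0.223) = 48.88 A
P_int = I² r = (48.88)² × 0.0225 = 53.76 W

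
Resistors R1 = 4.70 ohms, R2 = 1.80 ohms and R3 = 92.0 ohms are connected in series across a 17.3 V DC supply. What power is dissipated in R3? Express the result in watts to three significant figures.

2.84 W

In a series string the same current flows through every resistor — find that current, then P = I²R for the one we want.
R_total = 4.70 + 1.80 + 92.0 = 98.50 Ω
I = V / R_total = 17.3 / 98.50 = 0.1756 A
P_R3 = I² × R3 = (0.1756)² × 92.0 = 2.838 W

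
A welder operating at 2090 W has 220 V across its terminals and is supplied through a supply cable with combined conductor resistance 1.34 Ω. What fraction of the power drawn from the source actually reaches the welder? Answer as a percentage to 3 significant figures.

I = P / V = 2090 / 220 = 9.500 A through the supply cable.
P_line = I² R_line = (9.500)² × 1.34 = 120.9 W
P_source = P_load + P_line = 2090 + 120.9 = 2211 W
η = P_load / P_source = 2090 / 2211 = 0.9453

94.5 %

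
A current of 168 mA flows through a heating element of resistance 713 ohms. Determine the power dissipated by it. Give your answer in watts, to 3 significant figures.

With I and R stated, P = I²R applies in one step.
P = (0.1680 A)² × 713 Ω = 20.12 W

20.1 W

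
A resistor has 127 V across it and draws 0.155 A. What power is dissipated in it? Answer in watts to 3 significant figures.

Since both terminal voltage and current are stated, P = V I gives the power in one step.
P = 127 V × 0.1550 A = 19.68 W

19.7 W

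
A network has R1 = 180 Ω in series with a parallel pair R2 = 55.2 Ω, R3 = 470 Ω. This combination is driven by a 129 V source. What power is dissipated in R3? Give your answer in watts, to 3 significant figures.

1.64 W

Collapse R2‖R3 to a single equivalent, reducing the network to two series elements.
R_p = (55.2×470)/(55.2+470) = 49.40 Ω
R_total = 180 + 49.40 = 229.4 Ω
I = V / R_total = 129 / 229.4 = 0.5623 A
Voltage across the parallel pair: V_p = I × R_p = 0.5623 × 49.40 = 27.78 V
With V_p across R3, its power is V_p²/R3.
P_R3 = (27.78)² / 470 = 1.642 W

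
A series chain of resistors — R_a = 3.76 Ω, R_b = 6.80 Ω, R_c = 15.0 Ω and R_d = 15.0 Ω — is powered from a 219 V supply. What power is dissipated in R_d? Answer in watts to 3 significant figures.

437 W

The current is common to all series resistors; compute it, then apply P = I²R for the target.
R_total = 3.76 + 6.80 + 15.0 + 15.0 = 40.56 Ω
I = V / R_total = 219 / 40.56 = 5.399 A
P_R_d = I² × R_d = (5.399)² × 15.0 = 437.3 W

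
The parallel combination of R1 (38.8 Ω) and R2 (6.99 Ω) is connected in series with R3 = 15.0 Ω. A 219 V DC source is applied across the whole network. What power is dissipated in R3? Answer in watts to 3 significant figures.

First find R_p for the parallel pair, then treat R_p + R3 as a series loop.
R_p = (38.8×6.99)/(38.8+6.99) = 5.923 Ω
R_total = R_p + 15.0 = 5.923 + 15.0 = 20.92 Ω
I = V / R_total = 219 / 20.92 = 10.47 A
R3 carries the full series current, so P = I²R.
P_R3 = (10.47)² × 15.0 = 1643 W

1640 W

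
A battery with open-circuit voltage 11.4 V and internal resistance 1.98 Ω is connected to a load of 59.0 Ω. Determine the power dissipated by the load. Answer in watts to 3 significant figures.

With r and R in series, I = ε/(r+R); the load dissipates I²R.
I = ε / (r + R) = 11.4 / (1.98 + 59.0) = 0.1869 A
P_load = I² R = (0.1869)² × 59.0 = 2.062 W

2.06 W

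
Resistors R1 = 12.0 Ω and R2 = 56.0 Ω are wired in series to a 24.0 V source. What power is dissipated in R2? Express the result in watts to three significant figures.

The current is common to all series resistors; compute it, then apply P = I²R for the target.
R_total = 12.0 + 56.0 = 68.00 Ω
I = V / R_total = 24.0 / 68.00 = 0.3529 A
P_R2 = I² × R2 = (0.3529)² × 56.0 = 6.976 W

6.98 W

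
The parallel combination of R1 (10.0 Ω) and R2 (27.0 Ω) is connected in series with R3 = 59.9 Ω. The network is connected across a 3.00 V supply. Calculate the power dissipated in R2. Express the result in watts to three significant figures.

0.00393 W

Reduce the parallel combination to a single R_p; the circuit then becomes R_p in series with the remaining resistor.
R_p = (10.0×27.0)/(10.0+27.0) = 7.297 Ω
R_total = R_p + 59.9 = 7.297 + 59.9 = 67.20 Ω
I = V / R_total = 3.00 / 67.20 = 0.04464 A
Voltage across the parallel pair: V_p = I × R_p = 0.04464 × 7.297 = 0.3258 V
R2 has V_p across it, so P = V_p²/R2.
P_R2 = (0.3258)² / 27.0 = 0.003931 W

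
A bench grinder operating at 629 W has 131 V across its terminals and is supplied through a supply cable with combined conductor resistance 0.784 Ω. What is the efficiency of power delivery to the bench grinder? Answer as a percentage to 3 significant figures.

97.2 %

I = P / V = 629 / 131 = 4.802 A through the supply cable.
P_line = I² R_line = (4.802)² × 0.784 = 18.07 W
P_source = P_load + P_line = 629.0 + 18.07 = 647.1 W
η = P_load / P_source = 629.0 / 647.1 = 0.9721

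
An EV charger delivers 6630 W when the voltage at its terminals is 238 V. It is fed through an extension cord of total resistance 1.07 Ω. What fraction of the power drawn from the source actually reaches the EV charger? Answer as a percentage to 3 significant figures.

88.9 %

I = P / V = 6630 / 238 = 27.86 A through the extension cord.
P_line = I² R_line = (27.86)² × 1.07 = 830.3 W
P_source = P_load + P_line = 6630 + 830.3 = 7460 W
η = P_load / P_source = 6630 / 7460 = 0.8887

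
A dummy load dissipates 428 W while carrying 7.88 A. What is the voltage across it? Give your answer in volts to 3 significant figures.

From P = V I = I²R = V²/R, with the two given quantities we get V = P / I.
V = 428 / 7.880 = 54.31 V

54.3 V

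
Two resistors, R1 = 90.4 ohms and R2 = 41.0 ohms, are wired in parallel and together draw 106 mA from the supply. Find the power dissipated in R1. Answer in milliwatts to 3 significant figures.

The branches share the same voltage, but only the total current is given — find V from the equivalent resistance first.
1/R_eq = 1/90.4 + 1/41.0 ⇒ R_eq = 28.21 Ω
V = I_total × R_eq = 0.1060 × 28.21 = 2.990 V
P_R1 = V² / R1 = (2.990)² / 90.4 = 0.09889 W

98.9 mW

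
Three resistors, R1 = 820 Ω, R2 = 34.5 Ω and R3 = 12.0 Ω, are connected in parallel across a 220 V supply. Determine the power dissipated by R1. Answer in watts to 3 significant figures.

59.0 W

Each parallel branch sees the full supply voltage, so P = V²/R applies directly to the target branch.
P_R1 = V² / R1 = (220)² / 820 Ω = 59.02 W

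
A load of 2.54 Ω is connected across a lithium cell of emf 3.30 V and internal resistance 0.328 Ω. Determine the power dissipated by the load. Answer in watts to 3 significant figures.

3.36 W

With r and R in series, I = ε/(r+R); the load dissipates I²R.
I = ε / (r + R) = 3.30 / (0.328 + 2.54) = 1.151 A
P_load = I² R = (1.151)² × 2.54 = 3.363 W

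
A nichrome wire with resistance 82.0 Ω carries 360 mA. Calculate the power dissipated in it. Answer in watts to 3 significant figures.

10.6 W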